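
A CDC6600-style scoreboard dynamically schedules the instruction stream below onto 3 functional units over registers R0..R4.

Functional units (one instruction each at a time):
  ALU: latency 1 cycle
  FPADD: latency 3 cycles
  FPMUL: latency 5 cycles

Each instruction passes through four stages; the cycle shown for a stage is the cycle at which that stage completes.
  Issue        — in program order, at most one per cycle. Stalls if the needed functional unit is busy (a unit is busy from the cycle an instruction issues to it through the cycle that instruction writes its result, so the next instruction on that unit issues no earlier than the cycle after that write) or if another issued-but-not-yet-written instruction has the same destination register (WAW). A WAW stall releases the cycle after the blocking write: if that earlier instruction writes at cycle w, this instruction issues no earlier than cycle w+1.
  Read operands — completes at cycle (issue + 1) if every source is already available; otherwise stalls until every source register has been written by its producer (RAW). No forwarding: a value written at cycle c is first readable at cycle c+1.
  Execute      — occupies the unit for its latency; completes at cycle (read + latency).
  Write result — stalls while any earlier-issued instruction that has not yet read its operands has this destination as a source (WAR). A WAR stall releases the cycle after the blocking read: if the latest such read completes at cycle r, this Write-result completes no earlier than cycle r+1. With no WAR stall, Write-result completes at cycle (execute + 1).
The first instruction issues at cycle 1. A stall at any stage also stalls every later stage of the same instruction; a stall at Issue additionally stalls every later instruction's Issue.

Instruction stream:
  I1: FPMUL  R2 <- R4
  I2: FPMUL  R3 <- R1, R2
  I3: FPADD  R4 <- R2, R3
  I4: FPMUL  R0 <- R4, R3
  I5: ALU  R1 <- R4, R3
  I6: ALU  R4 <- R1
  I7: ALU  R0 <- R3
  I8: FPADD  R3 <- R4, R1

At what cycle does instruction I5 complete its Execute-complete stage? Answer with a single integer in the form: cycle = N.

cycle = 23

cycle 1: issue I1 (FPMUL)
cycle 2: I1 read-ops
cycle 7: I1 finished on FPMUL
cycle 8: I1→R2
cycle 9: issue I2 (FPMUL)
cycle 10: I2 read-ops · issue I3 (FPADD)
cycle 15: I2 finished on FPMUL
cycle 16: I2→R3
cycle 17: I3 read-ops · issue I4 (FPMUL)
cycle 18: issue I5 (ALU)
cycle 20: I3 finished on FPADD
cycle 21: I3→R4
cycle 22: I4 read-ops · I5 read-ops
cycle 23: I5 finished on ALU
cycle 24: I5→R1
cycle 25: issue I6 (ALU)
cycle 26: I6 read-ops
cycle 27: I4 finished on FPMUL · I6 finished on ALU
cycle 28: I4→R0 · I6→R4
cycle 29: issue I7 (ALU)
cycle 30: I7 read-ops · issue I8 (FPADD)
cycle 31: I7 finished on ALU · I8 read-ops
cycle 32: I7→R0
cycle 34: I8 finished on FPADD
cycle 35: I8→R3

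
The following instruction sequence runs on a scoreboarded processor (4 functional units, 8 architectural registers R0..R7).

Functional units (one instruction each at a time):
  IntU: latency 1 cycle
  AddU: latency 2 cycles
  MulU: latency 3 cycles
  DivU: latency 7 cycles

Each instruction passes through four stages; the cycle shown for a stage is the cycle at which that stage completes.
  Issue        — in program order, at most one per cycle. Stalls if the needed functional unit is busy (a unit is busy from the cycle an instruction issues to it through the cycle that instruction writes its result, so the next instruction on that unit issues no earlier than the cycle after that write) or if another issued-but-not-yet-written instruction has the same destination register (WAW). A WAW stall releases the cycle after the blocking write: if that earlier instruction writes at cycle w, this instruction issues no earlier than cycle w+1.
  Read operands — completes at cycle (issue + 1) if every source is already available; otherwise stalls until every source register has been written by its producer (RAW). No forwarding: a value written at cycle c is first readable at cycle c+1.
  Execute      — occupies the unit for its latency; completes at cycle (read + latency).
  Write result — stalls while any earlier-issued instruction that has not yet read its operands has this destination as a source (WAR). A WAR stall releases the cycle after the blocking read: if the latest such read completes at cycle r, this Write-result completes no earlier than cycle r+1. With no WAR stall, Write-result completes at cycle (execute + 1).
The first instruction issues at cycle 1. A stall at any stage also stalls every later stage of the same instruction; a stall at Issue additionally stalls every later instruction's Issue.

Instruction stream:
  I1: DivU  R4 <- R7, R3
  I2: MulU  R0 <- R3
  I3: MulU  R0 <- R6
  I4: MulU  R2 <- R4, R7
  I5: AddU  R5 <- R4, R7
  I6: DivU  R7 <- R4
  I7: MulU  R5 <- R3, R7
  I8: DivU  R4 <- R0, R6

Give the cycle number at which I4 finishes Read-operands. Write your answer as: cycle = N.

1) issue 1, read 2, done 9, write 10
2) issue 2, read 3, done 6, write 7
3) issue 8, read 9, done 12, write 13  <struct: MulU busy until I2 writes@7>
4) issue 14, read 15, done 18, write 19  <struct: MulU busy until I3 writes@13>
5) issue 15, read 16, done 18, write 19
6) issue 16, read 17, done 24, write 25
7) issue 20, read 26, done 29, write 30  <WAW R5: wait I5 write@19 / RAW R7: wait I6 write@25>
8) issue 26, read 27, done 34, write 35  <struct: DivU busy until I6 writes@25>

cycle = 15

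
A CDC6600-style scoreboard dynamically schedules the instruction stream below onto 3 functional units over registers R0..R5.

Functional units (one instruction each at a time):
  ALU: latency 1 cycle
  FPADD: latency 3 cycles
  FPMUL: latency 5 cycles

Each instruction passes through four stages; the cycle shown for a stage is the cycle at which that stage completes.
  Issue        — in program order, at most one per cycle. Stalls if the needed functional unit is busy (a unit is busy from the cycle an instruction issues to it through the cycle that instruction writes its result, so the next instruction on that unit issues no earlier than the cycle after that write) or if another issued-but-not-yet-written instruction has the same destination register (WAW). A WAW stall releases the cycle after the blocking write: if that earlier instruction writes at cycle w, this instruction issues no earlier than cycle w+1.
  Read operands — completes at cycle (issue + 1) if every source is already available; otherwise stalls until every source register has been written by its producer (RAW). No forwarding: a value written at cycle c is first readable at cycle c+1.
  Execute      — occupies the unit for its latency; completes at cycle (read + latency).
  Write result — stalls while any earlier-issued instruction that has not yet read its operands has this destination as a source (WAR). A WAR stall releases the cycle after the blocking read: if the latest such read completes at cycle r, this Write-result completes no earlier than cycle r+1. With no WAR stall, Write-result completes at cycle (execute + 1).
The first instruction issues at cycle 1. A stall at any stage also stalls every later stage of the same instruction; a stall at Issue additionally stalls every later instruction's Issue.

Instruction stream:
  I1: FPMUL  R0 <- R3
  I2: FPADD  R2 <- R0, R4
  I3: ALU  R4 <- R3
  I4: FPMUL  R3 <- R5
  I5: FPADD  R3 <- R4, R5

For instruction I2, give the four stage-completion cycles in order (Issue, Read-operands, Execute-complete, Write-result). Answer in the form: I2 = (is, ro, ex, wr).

t=1  I1→FPMUL
t=2  I1 RO, I2→FPADD
t=3  I3→ALU
t=4  I3 RO
t=5  I3 EX
t=7  I1 EX
t=8  I1 WR R0
t=9  I2 RO, I4→FPMUL
t=10  I3 WR R4, I4 RO
t=12  I2 EX
t=13  I2 WR R2
t=15  I4 EX
t=16  I4 WR R3
t=17  I5→FPADD
t=18  I5 RO
t=21  I5 EX
t=22  I5 WR R3

I2 = (2, 9, 12, 13)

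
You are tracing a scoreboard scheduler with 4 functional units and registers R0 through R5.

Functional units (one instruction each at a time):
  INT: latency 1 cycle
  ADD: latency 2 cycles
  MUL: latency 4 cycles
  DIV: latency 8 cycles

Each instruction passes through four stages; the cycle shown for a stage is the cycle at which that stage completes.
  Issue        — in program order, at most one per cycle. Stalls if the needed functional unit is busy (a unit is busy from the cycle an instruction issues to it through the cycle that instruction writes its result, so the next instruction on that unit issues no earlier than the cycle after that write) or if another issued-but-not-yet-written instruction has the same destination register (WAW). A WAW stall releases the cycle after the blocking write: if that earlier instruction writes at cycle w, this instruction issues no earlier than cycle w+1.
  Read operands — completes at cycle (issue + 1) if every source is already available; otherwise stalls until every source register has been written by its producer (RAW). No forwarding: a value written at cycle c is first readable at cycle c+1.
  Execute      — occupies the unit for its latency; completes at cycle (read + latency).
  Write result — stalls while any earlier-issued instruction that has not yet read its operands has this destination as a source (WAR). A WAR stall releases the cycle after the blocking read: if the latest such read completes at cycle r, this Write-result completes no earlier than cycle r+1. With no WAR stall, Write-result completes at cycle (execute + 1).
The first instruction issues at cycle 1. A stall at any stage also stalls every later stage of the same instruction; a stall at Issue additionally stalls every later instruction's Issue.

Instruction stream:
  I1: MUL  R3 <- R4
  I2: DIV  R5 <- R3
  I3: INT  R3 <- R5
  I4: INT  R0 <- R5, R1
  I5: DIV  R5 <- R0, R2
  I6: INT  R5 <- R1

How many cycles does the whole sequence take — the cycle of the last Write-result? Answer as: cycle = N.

I1: IS=1 RO=2 EX=6 WR=7
I2: IS=2 RO=8 EX=16 WR=17  [RAW R3: wait I1 write@7]
I3: IS=8 RO=18 EX=19 WR=20  [WAW R3: wait I1 write@7; RAW R5: wait I2 write@17]
I4: IS=21 RO=22 EX=23 WR=24  [struct: INT busy until I3 writes@20]
I5: IS=22 RO=25 EX=33 WR=34  [RAW R0: wait I4 write@24]
I6: IS=35 RO=36 EX=37 WR=38  [WAW R5: wait I5 write@34]

cycle = 38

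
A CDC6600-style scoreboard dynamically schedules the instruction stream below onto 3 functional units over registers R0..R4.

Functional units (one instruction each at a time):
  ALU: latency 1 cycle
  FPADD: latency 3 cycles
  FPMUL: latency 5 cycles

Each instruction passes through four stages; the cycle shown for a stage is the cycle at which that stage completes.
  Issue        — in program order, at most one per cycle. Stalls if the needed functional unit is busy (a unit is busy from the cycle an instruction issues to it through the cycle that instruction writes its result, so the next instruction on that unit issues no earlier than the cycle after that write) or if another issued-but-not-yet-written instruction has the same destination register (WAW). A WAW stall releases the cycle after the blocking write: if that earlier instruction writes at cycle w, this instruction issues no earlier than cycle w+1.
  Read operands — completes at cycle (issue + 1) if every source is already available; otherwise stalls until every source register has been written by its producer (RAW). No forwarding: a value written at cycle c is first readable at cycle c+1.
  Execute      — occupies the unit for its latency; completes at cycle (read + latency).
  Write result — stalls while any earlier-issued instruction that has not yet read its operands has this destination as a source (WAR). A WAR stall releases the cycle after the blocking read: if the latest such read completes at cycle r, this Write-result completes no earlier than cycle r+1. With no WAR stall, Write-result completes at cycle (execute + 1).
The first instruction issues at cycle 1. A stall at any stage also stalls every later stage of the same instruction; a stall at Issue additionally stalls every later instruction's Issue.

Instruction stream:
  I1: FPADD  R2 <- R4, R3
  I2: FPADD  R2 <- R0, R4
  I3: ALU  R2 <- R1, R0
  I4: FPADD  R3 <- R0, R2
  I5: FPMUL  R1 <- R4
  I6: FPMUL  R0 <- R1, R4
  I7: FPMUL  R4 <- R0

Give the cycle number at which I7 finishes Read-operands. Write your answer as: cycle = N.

cycle = 32

I1: IS=1 RO=2 EX=5 WR=6
I2: IS=7 RO=8 EX=11 WR=12  [struct: FPADD busy until I1 writes@6]
I3: IS=13 RO=14 EX=15 WR=16  [WAW R2: wait I2 write@12]
I4: IS=14 RO=17 EX=20 WR=21  [RAW R2: wait I3 write@16]
I5: IS=15 RO=16 EX=21 WR=22
I6: IS=23 RO=24 EX=29 WR=30  [struct: FPMUL busy until I5 writes@22]
I7: IS=31 RO=32 EX=37 WR=38  [struct: FPMUL busy until I6 writes@30]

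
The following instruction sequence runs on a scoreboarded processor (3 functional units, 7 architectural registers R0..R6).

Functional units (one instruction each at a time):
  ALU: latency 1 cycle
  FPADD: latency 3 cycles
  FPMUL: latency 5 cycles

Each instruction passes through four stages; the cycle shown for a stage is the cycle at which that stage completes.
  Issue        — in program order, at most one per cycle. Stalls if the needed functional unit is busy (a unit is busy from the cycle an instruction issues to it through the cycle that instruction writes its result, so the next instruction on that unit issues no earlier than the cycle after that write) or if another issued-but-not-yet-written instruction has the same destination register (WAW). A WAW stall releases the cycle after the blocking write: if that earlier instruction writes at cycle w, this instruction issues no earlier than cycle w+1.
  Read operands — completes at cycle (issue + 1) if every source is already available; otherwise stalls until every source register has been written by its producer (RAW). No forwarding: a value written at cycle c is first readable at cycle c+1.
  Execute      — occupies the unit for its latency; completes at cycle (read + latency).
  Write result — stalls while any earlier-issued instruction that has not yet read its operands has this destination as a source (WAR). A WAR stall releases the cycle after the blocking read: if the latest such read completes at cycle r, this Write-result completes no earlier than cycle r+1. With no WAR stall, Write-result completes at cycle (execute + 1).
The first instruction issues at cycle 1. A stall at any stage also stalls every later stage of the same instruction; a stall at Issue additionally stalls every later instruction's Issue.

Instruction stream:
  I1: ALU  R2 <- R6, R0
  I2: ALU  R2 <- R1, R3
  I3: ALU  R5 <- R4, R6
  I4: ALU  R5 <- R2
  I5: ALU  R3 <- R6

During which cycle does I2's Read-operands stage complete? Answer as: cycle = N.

1) issue 1, read 2, done 3, write 4
2) issue 5, read 6, done 7, write 8  <struct: ALU busy until I1 writes@4>
3) issue 9, read 10, done 11, write 12  <struct: ALU busy until I2 writes@8>
4) issue 13, read 14, done 15, write 16  <struct: ALU busy until I3 writes@12>
5) issue 17, read 18, done 19, write 20  <struct: ALU busy until I4 writes@16>

cycle = 6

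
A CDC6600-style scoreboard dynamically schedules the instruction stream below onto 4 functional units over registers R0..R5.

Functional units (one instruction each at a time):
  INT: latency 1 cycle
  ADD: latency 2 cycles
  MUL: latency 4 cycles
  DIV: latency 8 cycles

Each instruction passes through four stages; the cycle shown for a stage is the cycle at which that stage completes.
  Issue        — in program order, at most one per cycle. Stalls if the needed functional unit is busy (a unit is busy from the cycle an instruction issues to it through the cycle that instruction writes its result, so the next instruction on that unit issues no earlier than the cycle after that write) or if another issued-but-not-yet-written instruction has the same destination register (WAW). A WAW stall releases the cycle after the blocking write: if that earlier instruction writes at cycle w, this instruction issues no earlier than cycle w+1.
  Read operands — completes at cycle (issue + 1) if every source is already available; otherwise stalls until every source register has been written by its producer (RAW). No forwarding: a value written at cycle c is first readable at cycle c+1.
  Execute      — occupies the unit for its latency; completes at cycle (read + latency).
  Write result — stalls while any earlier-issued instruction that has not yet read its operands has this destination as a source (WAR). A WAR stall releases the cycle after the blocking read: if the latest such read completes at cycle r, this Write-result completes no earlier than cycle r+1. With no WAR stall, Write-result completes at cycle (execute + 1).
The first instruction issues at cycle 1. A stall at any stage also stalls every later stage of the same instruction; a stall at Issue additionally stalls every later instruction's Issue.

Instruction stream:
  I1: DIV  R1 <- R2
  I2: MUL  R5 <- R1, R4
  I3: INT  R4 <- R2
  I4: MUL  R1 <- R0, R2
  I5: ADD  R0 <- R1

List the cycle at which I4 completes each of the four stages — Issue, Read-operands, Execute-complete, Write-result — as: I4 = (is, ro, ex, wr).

  I1 | 1 | 2 | 10 | 11
  I2 | 2 | 12 | 16 | 17   RAW R1: wait I1 write@11
  I3 | 3 | 4 | 5 | 13   WAR R4: wait I2 read@12
  I4 | 18 | 19 | 23 | 24   struct: MUL busy until I2 writes@17
  I5 | 19 | 25 | 27 | 28   RAW R1: wait I4 write@24

I4 = (18, 19, 23, 24)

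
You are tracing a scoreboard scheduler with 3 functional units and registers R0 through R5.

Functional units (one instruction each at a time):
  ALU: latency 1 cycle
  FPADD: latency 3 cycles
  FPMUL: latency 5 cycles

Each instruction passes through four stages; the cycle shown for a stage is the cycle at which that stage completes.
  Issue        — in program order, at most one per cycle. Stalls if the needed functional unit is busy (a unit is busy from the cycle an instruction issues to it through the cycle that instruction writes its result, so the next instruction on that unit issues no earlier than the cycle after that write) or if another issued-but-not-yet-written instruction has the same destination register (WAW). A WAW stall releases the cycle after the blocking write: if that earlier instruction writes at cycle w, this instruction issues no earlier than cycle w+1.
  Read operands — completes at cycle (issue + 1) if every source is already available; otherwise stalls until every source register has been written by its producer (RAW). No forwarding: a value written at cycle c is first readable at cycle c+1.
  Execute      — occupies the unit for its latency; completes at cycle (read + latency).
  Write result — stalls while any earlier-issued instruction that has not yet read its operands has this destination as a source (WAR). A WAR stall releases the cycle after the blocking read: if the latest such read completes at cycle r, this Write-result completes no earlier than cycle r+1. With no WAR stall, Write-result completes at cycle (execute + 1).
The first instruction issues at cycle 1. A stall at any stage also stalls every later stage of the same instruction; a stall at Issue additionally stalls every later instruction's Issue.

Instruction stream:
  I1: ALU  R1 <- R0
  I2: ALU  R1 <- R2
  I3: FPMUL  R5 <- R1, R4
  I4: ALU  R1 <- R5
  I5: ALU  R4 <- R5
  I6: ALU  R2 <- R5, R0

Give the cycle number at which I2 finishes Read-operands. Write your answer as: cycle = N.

cycle = 6

I1 -> (1, 2, 3, 4)
I2 -> (5, 6, 7, 8)  // struct: ALU busy until I1 writes@4
I3 -> (6, 9, 14, 15)  // RAW R1: wait I2 write@8
I4 -> (9, 16, 17, 18)  // struct: ALU busy until I2 writes@8, RAW R5: wait I3 write@15
I5 -> (19, 20, 21, 22)  // struct: ALU busy until I4 writes@18
I6 -> (23, 24, 25, 26)  // struct: ALU busy until I5 writes@22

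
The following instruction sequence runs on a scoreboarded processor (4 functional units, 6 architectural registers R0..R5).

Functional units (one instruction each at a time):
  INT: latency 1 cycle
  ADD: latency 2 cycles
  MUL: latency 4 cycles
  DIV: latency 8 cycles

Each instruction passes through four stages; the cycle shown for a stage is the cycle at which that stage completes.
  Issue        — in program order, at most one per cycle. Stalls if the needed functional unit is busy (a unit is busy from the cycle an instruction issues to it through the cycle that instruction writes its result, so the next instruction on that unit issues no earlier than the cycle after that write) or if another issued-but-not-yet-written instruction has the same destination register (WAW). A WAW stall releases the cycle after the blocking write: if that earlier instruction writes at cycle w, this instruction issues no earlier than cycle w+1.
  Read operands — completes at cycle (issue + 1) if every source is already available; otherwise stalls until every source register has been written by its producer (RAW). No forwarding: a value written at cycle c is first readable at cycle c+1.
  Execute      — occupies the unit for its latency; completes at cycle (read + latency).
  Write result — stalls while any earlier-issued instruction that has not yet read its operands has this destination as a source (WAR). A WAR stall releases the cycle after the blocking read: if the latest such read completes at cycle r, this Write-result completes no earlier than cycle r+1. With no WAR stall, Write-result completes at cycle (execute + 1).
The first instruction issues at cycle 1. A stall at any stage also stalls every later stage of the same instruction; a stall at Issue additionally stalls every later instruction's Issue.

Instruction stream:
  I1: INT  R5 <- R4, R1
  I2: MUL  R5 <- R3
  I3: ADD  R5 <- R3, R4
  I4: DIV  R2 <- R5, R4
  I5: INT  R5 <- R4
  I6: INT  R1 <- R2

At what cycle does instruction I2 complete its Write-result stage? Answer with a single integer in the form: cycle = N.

c1: I1→INT
c2: I1 RO
c3: I1 EX
c4: I1 WR R5
c5: I2→MUL
c6: I2 RO
c10: I2 EX
c11: I2 WR R5
c12: I3→ADD
c13: I3 RO; I4→DIV
c15: I3 EX
c16: I3 WR R5
c17: I4 RO; I5→INT
c18: I5 RO
c19: I5 EX
c20: I5 WR R5
c21: I6→INT
c25: I4 EX
c26: I4 WR R2
c27: I6 RO
c28: I6 EX
c29: I6 WR R1

cycle = 11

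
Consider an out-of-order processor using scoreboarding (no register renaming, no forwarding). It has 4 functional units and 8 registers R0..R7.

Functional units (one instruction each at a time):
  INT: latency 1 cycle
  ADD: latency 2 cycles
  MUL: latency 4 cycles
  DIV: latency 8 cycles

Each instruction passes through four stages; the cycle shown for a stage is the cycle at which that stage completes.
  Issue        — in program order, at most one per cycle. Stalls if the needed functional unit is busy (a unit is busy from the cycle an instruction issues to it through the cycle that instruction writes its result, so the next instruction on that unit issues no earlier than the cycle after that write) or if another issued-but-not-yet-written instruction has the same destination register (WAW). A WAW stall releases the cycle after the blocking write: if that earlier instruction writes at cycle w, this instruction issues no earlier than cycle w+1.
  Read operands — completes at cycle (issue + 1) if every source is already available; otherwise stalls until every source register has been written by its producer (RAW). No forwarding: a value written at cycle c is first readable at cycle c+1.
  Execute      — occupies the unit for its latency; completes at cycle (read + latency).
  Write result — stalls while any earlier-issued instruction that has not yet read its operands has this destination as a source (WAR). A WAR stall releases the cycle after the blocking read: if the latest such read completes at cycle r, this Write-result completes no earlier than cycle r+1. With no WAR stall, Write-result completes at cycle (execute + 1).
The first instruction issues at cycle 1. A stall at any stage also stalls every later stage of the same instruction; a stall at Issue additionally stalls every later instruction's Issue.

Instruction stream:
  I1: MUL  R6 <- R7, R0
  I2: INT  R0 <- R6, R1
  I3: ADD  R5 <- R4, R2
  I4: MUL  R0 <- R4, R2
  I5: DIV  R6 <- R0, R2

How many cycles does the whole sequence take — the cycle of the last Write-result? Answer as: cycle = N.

cycle = 27

1) issue 1, read 2, done 6, write 7
2) issue 2, read 8, done 9, write 10  <RAW R6: wait I1 write@7>
3) issue 3, read 4, done 6, write 7
4) issue 11, read 12, done 16, write 17  <WAW R0: wait I2 write@10>
5) issue 12, read 18, done 26, write 27  <RAW R0: wait I4 write@17>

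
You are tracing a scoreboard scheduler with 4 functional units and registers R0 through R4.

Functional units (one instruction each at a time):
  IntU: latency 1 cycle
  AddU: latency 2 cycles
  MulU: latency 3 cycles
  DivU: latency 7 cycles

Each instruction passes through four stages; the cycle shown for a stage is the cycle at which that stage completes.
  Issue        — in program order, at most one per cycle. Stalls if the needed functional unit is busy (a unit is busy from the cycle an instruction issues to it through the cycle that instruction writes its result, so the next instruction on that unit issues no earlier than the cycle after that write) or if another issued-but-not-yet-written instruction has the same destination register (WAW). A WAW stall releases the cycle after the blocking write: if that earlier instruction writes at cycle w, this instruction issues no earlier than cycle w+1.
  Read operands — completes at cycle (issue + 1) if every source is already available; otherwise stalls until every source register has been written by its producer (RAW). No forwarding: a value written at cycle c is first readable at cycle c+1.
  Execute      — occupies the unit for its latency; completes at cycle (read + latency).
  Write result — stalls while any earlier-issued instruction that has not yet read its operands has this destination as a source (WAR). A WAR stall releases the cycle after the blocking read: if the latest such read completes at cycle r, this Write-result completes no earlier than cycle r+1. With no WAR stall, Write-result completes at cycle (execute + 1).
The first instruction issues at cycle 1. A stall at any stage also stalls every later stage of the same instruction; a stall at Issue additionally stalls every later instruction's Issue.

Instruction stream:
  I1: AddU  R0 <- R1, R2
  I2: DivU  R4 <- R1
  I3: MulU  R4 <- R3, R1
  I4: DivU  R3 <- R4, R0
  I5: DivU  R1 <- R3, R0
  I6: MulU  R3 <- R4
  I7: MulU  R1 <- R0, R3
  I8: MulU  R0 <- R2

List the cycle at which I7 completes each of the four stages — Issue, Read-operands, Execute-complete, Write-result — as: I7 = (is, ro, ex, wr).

I7 = (37, 38, 41, 42)

t=1  issue I1 (AddU)
t=2  I1 read-ops | issue I2 (DivU)
t=3  I2 read-ops
t=4  I1 finished on AddU
t=5  I1→R0
t=10  I2 finished on DivU
t=11  I2→R4
t=12  issue I3 (MulU)
t=13  I3 read-ops | issue I4 (DivU)
t=16  I3 finished on MulU
t=17  I3→R4
t=18  I4 read-ops
t=25  I4 finished on DivU
t=26  I4→R3
t=27  issue I5 (DivU)
t=28  I5 read-ops | issue I6 (MulU)
t=29  I6 read-ops
t=32  I6 finished on MulU
t=33  I6→R3
t=35  I5 finished on DivU
t=36  I5→R1
t=37  issue I7 (MulU)
t=38  I7 read-ops
t=41  I7 finished on MulU
t=42  I7→R1
t=43  issue I8 (MulU)
t=44  I8 read-ops
t=47  I8 finished on MulU
t=48  I8→R0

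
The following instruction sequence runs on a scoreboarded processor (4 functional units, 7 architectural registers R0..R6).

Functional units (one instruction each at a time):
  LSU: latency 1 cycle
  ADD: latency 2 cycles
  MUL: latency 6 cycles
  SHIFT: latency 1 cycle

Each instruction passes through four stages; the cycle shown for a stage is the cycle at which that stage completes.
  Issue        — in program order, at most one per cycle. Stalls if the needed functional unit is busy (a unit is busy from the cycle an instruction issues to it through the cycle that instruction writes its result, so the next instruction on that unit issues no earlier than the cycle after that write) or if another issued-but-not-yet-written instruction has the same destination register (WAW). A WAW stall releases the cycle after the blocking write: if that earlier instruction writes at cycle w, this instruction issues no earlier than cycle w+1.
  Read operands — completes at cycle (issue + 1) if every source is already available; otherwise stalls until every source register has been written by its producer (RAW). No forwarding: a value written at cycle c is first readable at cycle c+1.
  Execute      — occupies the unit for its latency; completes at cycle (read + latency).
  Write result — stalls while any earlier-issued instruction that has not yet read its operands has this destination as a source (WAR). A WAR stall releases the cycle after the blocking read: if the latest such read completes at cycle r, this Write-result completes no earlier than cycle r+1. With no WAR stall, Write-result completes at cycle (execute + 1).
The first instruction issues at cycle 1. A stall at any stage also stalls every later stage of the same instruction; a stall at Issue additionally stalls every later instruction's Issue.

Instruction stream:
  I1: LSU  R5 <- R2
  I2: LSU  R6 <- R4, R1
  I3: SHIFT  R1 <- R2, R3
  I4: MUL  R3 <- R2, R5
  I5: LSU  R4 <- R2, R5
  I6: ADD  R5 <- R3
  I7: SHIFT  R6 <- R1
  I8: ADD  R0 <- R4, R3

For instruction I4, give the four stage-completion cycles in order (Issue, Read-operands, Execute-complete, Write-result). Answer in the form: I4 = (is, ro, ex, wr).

t=1  I1 dispatched to LSU
t=2  I1 operands ready
t=3  I1 complete
t=4  R5←I1
t=5  I2 dispatched to LSU
t=6  I2 operands ready | I3 dispatched to SHIFT
t=7  I2 complete | I3 operands ready | I4 dispatched to MUL
t=8  R6←I2 | I3 complete | I4 operands ready
t=9  R1←I3 | I5 dispatched to LSU
t=10  I5 operands ready | I6 dispatched to ADD
t=11  I5 complete | I7 dispatched to SHIFT
t=12  R4←I5 | I7 operands ready
t=13  I7 complete
t=14  I4 complete | R6←I7
t=15  R3←I4
t=16  I6 operands ready
t=18  I6 complete
t=19  R5←I6
t=20  I8 dispatched to ADD
t=21  I8 operands ready
t=23  I8 complete
t=24  R0←I8

I4 = (7, 8, 14, 15)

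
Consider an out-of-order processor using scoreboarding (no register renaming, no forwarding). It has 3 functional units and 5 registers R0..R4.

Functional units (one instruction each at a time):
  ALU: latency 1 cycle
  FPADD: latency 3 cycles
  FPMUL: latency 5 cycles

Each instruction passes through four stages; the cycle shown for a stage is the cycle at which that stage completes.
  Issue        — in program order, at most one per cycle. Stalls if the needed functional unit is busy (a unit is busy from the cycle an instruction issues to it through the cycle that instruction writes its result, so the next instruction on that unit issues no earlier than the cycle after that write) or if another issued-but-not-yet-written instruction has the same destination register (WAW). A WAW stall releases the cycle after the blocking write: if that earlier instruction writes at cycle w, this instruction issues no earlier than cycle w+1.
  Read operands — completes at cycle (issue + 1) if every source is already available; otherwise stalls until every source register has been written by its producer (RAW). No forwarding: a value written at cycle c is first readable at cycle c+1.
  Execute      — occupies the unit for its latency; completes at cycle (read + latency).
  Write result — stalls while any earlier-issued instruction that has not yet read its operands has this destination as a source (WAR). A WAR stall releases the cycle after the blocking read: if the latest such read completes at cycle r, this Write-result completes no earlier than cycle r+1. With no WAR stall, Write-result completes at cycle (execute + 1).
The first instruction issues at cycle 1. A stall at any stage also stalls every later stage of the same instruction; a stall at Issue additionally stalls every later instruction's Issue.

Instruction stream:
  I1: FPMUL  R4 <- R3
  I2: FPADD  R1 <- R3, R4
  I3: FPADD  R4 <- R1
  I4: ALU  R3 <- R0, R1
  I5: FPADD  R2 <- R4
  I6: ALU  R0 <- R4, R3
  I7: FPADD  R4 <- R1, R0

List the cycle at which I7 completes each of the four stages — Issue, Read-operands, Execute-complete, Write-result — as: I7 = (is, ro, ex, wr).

I7 = (26, 27, 30, 31)

[I1] 1/2/7/8
[I2] 2/9/12/13  (RAW R4: wait I1 write@8)
[I3] 14/15/18/19  (struct: FPADD busy until I2 writes@13)
[I4] 15/16/17/18
[I5] 20/21/24/25  (struct: FPADD busy until I3 writes@19)
[I6] 21/22/23/24
[I7] 26/27/30/31  (struct: FPADD busy until I5 writes@25)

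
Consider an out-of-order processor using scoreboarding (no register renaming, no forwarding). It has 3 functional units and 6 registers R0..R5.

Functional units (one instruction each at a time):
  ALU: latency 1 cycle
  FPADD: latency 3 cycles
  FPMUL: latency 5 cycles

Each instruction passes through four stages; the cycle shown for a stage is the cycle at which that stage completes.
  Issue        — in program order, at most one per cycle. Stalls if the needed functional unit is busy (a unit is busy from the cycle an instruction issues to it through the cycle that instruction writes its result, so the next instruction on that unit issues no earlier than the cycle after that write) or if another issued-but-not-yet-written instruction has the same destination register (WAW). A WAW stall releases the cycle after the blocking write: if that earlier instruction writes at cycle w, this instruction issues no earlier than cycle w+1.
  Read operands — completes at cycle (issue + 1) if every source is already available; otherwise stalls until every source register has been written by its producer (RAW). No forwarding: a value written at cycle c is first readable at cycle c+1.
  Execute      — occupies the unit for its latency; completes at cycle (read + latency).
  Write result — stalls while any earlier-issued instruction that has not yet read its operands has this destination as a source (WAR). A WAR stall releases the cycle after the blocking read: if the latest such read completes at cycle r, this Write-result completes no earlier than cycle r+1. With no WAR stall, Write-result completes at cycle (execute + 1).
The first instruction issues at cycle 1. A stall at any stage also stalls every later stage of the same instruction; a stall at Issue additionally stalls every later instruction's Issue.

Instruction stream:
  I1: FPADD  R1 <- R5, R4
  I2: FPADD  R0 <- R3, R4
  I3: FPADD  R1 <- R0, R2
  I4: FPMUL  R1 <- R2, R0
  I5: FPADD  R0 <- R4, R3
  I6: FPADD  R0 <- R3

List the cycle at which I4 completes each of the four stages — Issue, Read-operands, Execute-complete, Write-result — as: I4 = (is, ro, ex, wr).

I4 = (19, 20, 25, 26)

[1] I1 dispatched to FPADD
[2] I1 operands ready
[5] I1 complete
[6] R1←I1
[7] I2 dispatched to FPADD
[8] I2 operands ready
[11] I2 complete
[12] R0←I2
[13] I3 dispatched to FPADD
[14] I3 operands ready
[17] I3 complete
[18] R1←I3
[19] I4 dispatched to FPMUL
[20] I4 operands ready; I5 dispatched to FPADD
[21] I5 operands ready
[24] I5 complete
[25] I4 complete; R0←I5
[26] R1←I4; I6 dispatched to FPADD
[27] I6 operands ready
[30] I6 complete
[31] R0←I6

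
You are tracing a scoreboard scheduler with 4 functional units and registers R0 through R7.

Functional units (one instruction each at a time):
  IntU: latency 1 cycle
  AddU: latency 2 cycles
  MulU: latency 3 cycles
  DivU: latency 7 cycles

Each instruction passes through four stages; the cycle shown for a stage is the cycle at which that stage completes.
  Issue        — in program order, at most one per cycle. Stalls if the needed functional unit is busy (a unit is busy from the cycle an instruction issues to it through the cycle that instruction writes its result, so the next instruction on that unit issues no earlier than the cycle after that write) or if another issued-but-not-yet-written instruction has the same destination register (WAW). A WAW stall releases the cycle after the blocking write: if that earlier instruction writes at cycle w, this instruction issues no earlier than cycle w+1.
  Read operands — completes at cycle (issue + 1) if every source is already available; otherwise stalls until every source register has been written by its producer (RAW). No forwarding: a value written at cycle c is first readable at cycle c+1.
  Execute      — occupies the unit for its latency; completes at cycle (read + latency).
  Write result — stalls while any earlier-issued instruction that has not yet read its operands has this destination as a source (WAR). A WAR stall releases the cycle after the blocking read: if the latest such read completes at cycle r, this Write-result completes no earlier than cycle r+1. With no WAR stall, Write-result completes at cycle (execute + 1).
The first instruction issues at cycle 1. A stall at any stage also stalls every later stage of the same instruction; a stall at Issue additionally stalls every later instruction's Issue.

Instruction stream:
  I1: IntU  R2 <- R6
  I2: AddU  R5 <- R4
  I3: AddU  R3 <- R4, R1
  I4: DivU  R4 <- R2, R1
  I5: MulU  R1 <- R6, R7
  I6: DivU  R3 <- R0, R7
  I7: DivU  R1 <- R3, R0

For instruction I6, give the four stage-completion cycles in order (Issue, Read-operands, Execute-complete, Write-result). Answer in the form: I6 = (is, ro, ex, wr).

I1: IS=1 RO=2 EX=3 WR=4
I2: IS=2 RO=3 EX=5 WR=6
I3: IS=7 RO=8 EX=10 WR=11  [struct: AddU busy until I2 writes@6]
I4: IS=8 RO=9 EX=16 WR=17
I5: IS=9 RO=10 EX=13 WR=14
I6: IS=18 RO=19 EX=26 WR=27  [struct: DivU busy until I4 writes@17]
I7: IS=28 RO=29 EX=36 WR=37  [struct: DivU busy until I6 writes@27]

I6 = (18, 19, 26, 27)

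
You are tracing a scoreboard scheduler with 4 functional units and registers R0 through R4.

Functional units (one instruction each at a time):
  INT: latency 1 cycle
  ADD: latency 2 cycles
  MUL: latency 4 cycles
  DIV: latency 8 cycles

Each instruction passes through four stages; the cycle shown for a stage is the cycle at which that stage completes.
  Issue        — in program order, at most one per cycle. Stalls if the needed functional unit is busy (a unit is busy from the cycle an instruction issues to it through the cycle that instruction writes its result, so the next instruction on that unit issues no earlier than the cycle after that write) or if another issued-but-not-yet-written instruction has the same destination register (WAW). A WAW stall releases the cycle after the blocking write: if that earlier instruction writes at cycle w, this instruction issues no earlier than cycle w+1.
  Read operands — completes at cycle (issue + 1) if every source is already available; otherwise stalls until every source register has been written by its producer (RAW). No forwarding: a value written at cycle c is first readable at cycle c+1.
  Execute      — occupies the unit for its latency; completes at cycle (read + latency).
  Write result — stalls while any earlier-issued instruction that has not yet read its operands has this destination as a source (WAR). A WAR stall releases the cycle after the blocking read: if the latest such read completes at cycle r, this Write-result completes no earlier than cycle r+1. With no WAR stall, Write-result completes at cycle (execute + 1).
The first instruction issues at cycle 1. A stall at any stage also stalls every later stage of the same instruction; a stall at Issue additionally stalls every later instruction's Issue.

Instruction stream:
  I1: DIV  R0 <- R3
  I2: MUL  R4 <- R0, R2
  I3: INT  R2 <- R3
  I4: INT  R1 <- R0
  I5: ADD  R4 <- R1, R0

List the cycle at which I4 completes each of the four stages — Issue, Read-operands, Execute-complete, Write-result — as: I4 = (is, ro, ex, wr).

  I1 | 1 | 2 | 10 | 11
  I2 | 2 | 12 | 16 | 17   RAW R0: wait I1 write@11
  I3 | 3 | 4 | 5 | 13   WAR R2: wait I2 read@12
  I4 | 14 | 15 | 16 | 17   struct: INT busy until I3 writes@13
  I5 | 18 | 19 | 21 | 22   WAW R4: wait I2 write@17

I4 = (14, 15, 16, 17)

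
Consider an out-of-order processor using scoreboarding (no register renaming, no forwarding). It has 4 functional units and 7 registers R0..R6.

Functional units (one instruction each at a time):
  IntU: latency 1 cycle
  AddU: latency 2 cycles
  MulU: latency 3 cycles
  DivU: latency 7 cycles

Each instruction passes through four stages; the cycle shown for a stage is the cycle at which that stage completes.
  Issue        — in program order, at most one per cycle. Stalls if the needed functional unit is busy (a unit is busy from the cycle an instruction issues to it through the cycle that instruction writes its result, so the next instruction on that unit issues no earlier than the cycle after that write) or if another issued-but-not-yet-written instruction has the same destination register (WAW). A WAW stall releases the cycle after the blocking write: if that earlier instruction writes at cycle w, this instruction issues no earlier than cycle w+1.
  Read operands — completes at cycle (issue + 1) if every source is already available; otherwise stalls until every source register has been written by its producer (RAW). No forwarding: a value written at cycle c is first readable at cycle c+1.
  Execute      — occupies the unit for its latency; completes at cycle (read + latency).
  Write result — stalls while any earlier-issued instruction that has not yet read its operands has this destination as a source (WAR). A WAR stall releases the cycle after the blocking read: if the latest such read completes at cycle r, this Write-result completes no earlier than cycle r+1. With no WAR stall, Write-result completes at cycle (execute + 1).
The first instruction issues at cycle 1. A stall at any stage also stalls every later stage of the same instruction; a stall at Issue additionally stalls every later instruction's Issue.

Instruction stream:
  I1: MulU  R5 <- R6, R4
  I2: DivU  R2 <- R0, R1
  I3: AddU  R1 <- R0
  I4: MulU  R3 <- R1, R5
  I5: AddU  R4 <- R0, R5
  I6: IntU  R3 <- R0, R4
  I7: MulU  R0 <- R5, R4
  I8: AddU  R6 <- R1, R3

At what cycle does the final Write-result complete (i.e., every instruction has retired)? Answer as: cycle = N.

[1] I1 issues→MulU
[2] I1 reads, I2 issues→DivU
[3] I2 reads, I3 issues→AddU
[4] I3 reads
[5] I1 exec-done
[6] I1 writes R5, I3 exec-done
[7] I3 writes R1, I4 issues→MulU
[8] I4 reads, I5 issues→AddU
[9] I5 reads
[10] I2 exec-done
[11] I2 writes R2, I4 exec-done, I5 exec-done
[12] I4 writes R3, I5 writes R4
[13] I6 issues→IntU
[14] I6 reads, I7 issues→MulU
[15] I6 exec-done, I7 reads, I8 issues→AddU
[16] I6 writes R3
[17] I8 reads
[18] I7 exec-done
[19] I7 writes R0, I8 exec-done
[20] I8 writes R6

cycle = 20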